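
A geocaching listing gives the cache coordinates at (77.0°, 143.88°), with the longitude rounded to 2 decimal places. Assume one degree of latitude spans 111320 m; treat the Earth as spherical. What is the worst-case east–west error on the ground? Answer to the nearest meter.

Rounding to 2 decimal places leaves the longitude within ±0.005° of the true value.
At latitude 77° a degree of longitude spans 111320 m × cos 77° = 111320 × 0.2250 ≈ 25041.6 m.
East–west error: 0.005° × 25041.6 m/° ≈ 125.208 m.

125 meters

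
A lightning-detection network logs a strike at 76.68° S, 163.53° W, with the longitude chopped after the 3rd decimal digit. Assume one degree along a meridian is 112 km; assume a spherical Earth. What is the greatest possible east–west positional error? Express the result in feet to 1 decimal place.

84.7 feet

Truncating at 3 decimal places can drop up to a full unit in the last place, so the longitude may be off by as much as 0.001°.
At latitude 76.68° a degree of longitude spans 112000 m × cos 76.68° = 112000 × 0.2304 ≈ 25803.6 m.
So at most 0.001° × 25803.6 ≈ 25.8036 m east–west.
In feet: 25.8036 m ÷ 0.3048 ≈ 84.658 ft.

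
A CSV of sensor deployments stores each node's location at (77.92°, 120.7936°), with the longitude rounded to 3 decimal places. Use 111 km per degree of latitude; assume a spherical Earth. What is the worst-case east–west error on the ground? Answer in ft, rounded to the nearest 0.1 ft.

Rounding to 3 decimal places leaves the longitude within ±0.0005° of the true value.
Parallels shrink by cos φ, so at 77.92° a degree of longitude is 111000 × 0.2093 ≈ 23229.8 m.
Maximum E–W displacement: 0.0005 × 23229.8 = 11.6149 m.
Converting: 11.6149 m × 3.2808 ft/m ≈ 38.107 ft.

38.1 ft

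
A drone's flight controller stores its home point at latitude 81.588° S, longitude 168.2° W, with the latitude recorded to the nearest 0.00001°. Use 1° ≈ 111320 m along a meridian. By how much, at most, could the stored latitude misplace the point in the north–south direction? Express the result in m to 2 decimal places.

0.56 m

Rounding to 5 decimal places leaves the latitude within ±5e-06° of the true value.
North–south distance: 5e-06° × 111320 m/° = 0.5566 m.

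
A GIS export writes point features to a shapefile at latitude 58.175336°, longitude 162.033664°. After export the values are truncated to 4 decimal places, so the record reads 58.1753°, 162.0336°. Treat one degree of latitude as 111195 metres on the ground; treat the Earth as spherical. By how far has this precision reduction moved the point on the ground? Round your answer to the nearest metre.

5 metres

The latitude changed by +0.000036° and the longitude by +0.000064°.
North–south shift: 0.000036 × 111195 = 4.00302 m.
East–west at this latitude: 0.000064° × 111195 × cos 58.1753° ≈ 0.000064 × 58635.6 = 3.75268 m.
Combined displacement = (4.00302² + 3.75268²)^½ ≈ 5.48696 m.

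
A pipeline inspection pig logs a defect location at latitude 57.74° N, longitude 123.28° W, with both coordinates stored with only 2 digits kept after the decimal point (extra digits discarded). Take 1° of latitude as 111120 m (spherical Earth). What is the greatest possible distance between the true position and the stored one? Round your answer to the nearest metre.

1260 metres

Truncating at 2 decimal places can drop up to a full unit in the last place, so each coordinate may be off by as much as 0.01°.
North–south component: 0.01° × 111120 = 1111.2 m.
E–W at 57.74°: 0.01° × 111120 × cos 57.74° = 0.01 × 111120 × 0.5338 ≈ 593.116 m.
Worst case both components are at the extreme and orthogonal: √(1111.2² + 593.116²) ≈ 1259.58 m.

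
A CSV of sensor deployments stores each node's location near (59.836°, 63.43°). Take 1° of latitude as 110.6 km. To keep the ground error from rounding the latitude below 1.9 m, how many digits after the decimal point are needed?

5 decimal places

One degree of latitude covers 110600 m.
N decimal places → at most half a unit in the last place, 0.5 × 10⁻ᴺ° = 110600/2 × 10⁻ᴺ m.
Need 0.5 × 110600 × 10⁻ᴺ ≤ 1.9 → 10⁻ᴺ ≤ 3.436e-05, so N ≥ 4.46.
At 4 places the error can reach 5.53 m, but 5 places keeps it to 0.553 m.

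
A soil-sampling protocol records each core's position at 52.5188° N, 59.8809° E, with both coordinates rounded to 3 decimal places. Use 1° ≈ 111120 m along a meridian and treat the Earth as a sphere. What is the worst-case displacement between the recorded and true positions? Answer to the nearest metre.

Rounding to 3 decimal places leaves each coordinate within ±0.0005° of the true value.
North–south component: 0.0005° × 111120 = 55.56 m.
E–W at 52.5188°: 0.0005° × 111120 × cos 52.5188° = 0.0005 × 111120 × 0.6085 ≈ 33.8083 m.
Combining orthogonally: (55.56² + 33.8083²)^½ ≈ 65.0378 m.

65 metres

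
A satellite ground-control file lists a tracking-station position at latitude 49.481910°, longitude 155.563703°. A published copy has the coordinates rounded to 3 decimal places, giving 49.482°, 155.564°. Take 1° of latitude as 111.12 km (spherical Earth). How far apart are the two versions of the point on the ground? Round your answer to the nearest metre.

The latitude changed by -0.000090° and the longitude by -0.000297°.
North–south shift: -0.000090 × 111120 = -10.0008 m.
E–W at 49.482°: -0.000297° × 111120 × cos 49.482° = -0.000297 × 111120 × 0.6497 ≈ -21.4414 m.
Combined displacement = (10.0008² + 21.4414²)^½ ≈ 23.659 m.

24 metres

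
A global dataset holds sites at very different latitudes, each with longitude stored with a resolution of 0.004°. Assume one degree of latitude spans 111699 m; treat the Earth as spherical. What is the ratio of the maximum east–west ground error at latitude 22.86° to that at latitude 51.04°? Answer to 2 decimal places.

With a 0.004° grid the true value lies within half a step, ±0.004°/2 = ±0.002°, of the stored one.
At 22.86°: 0.002° × 111699 × cos 22.86° = 0.002 × 111699 × 0.9215 ≈ 205.85 m.
At 51.04°: 0.002° × 111699 × cos 51.04° = 0.002 × 111699 × 0.6288 ≈ 140.47 m.
Ratio: 205.85 / 140.47 = cos 22.86° / cos 51.04° ≈ 1.4655.

1.47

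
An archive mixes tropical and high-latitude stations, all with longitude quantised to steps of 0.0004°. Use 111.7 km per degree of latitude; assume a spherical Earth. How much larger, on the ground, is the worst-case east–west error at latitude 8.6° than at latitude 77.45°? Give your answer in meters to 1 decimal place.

With a 0.0004° grid the true value lies within half a step, ±0.0004°/2 = ±0.0002°, of the stored one.
At 8.6°: 0.0002° × 111700 × cos 8.6° = 0.0002 × 111700 × 0.9888 ≈ 22.089 m.
At 77.45°: 0.0002° × 111700 × cos 77.45° = 0.0002 × 111700 × 0.2173 ≈ 4.8543 m.
So the lower-latitude error exceeds the higher by 22.089 − 4.8543 = 17.235 m.

17.2 meters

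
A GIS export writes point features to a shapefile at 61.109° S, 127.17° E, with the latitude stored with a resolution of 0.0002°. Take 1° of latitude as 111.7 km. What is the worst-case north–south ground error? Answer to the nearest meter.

11 meters

With a 0.0002° grid the true value lies within half a step, ±0.0002°/2 = ±0.0001°, of the stored one.
So the N–S error is at most 0.0001 × 111700 = 11.17 m.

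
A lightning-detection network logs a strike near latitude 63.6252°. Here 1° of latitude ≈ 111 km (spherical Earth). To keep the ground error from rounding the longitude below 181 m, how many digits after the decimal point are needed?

3

At 63.6252° one degree of longitude covers 111000 × cos 63.6252° ≈ 111000 × 0.4442 ≈ 49310.8 m.
Rounding to N decimal places gives at most 0.5 × 10⁻ᴺ degrees of error, i.e. 0.5 × 10⁻ᴺ × 49310.8 m.
Setting 24655.4 × 10⁻ᴺ ≤ 181 gives 10ᴺ ≥ 136.2, i.e. N ≥ 2.13.
N = 2 would give 247 m (too coarse); N = 3 gives 24.7 m ≤ 181 m.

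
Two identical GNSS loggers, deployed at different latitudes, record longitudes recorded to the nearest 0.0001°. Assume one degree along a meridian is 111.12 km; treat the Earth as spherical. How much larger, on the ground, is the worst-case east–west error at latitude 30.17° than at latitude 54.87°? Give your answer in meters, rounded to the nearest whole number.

Rounding to 4 decimal places leaves the longitude within ±5e-05° of the true value.
At 30.17°: 5e-05° × 111120 × cos 30.17° = 5e-05 × 111120 × 0.8645 ≈ 4.8034 m.
Error at 54.87° = 5e-05° × 111120 × cos 54.87° ≈ 5.556 × 0.5754 = 3.1971 m.
Difference: 4.8034 − 3.1971 = 1.6063 m.

2 meters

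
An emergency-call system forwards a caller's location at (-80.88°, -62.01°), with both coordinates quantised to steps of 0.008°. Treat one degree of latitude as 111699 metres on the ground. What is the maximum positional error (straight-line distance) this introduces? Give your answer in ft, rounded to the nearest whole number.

With a 0.008° grid the true value lies within half a step, ±0.008°/2 = ±0.004°, of the stored one.
Latitude error → 0.004 × 111699 = 446.796 m along the meridian.
Longitude error → 0.004 × 111699 × cos 80.88° = 0.004 × 111699 × 0.1585 ≈ 70.8184 m.
Combining orthogonally: (446.796² + 70.8184²)^½ ≈ 452.374 m.
In feet: 452.374 m ÷ 0.3048 ≈ 1484.2 ft.

1484 ft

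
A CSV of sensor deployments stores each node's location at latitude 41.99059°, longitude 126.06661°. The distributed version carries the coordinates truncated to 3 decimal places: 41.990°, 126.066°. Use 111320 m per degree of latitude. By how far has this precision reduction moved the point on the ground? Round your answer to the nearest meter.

83 meters

The latitude changed by +0.00059° and the longitude by +0.00061°.
N–S: 0.00059° × 111320 m/° = 65.6788 m.
E–W at 41.99°: 0.00061° × 111320 × cos 41.99° = 0.00061 × 111320 × 0.7433 ≈ 50.4713 m.
Hypotenuse of the two orthogonal shifts: √(65.6788² + 50.4713²) = 82.8315 m.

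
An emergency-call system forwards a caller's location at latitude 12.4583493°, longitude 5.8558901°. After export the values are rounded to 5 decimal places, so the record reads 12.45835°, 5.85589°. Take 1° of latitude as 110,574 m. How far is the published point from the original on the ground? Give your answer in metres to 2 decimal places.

0.08 metres

The latitude changed by -0.0000007° and the longitude by +0.0000001°.
North–south shift: -0.0000007 × 110574 = -0.0774018 m.
East–west at this latitude: 0.0000001° × 110574 × cos 12.4583° ≈ 0.0000001 × 107970 = 0.010797 m.
Hypotenuse of the two orthogonal shifts: √(0.0774018² + 0.010797²) = 0.0781512 m.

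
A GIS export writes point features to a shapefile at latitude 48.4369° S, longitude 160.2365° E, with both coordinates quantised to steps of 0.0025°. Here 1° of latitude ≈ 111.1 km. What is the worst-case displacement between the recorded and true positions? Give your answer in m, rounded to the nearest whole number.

167 m

With a 0.0025° grid the true value lies within half a step, ±0.0025°/2 = ±0.00125°, of the stored one.
N–S: 0.00125° × 111100 m/° = 138.875 m.
Longitude error → 0.00125 × 111100 × cos 48.4369° = 0.00125 × 111100 × 0.6634 ≈ 92.1359 m.
Combining orthogonally: (138.875² + 92.1359²)^½ ≈ 166.659 m.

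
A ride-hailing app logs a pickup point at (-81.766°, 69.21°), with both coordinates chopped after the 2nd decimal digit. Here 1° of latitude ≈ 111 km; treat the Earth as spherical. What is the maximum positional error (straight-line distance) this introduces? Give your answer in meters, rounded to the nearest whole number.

Truncating at 2 decimal places can drop up to a full unit in the last place, so each coordinate may be off by as much as 0.01°.
North–south component: 0.01° × 111000 = 1110 m.
Longitude error → 0.01 × 111000 × cos 81.766° = 0.01 × 111000 × 0.1432 ≈ 158.97 m.
Worst case both components are at the extreme and orthogonal: √(1110² + 158.97²) ≈ 1121.33 m.

1121 meters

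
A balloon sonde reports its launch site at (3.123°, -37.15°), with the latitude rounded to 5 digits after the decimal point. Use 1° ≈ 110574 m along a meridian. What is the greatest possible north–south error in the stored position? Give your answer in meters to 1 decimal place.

0.6 meters

Rounding to 5 decimal places leaves the latitude within ±5e-06° of the true value.
Along the meridian that is 5e-06° × 110574 m/° = 0.55287 m.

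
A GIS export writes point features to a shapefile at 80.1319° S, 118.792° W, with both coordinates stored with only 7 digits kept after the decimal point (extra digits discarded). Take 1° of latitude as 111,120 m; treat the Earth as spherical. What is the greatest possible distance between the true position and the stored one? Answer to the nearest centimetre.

Truncating at 7 decimal places can drop up to a full unit in the last place, so each coordinate may be off by as much as 1e-07°.
Latitude error → 1e-07 × 111120 = 0.011112 m along the meridian.
East–west component at 80.1319°: 1e-07° × 111120 × cos 80.1319° ≈ 1e-07 × 19043.8 ≈ 0.00190438 m.
Worst case both components are at the extreme and orthogonal: √(0.011112² + 0.00190438²) ≈ 0.011274 m.
That is 0.011274 m = 1.1274 cm.

1 centimetres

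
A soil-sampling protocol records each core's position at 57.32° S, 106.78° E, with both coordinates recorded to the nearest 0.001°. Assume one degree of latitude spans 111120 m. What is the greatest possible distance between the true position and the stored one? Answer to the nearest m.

Rounding to 3 decimal places leaves each coordinate within ±0.0005° of the true value.
North–south component: 0.0005° × 111120 = 55.56 m.
East–west component at 57.32°: 0.0005° × 111120 × cos 57.32° ≈ 0.0005 × 59998.9 ≈ 29.9994 m.
The two errors are perpendicular, so the maximum displacement is √(55.56² + 29.9994²) ≈ 63.1417 m.

63 m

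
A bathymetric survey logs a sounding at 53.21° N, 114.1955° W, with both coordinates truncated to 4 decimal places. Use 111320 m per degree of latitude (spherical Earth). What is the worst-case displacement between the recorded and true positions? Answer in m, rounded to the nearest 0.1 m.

13.0 m

Truncating at 4 decimal places can drop up to a full unit in the last place, so each coordinate may be off by as much as 0.0001°.
Latitude error → 0.0001 × 111320 = 11.132 m along the meridian.
East–west component at 53.21°: 0.0001° × 111320 × cos 53.21° ≈ 0.0001 × 66667.7 ≈ 6.66677 m.
Combining orthogonally: (11.132² + 6.66677²)^½ ≈ 12.9756 m.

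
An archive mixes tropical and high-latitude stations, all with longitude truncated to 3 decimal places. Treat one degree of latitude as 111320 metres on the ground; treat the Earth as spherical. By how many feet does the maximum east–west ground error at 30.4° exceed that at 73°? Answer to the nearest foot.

Truncating at 3 decimal places can drop up to a full unit in the last place, so the longitude may be off by as much as 0.001°.
Error at 30.4° = 0.001° × 111320 × cos 30.4° ≈ 111.32 × 0.8625 = 96.015 m.
At 73°: 0.001° × 111320 × cos 73° = 0.001 × 111320 × 0.2924 ≈ 32.547 m.
So the lower-latitude error exceeds the higher by 96.015 − 32.547 = 63.468 m.
In feet: 63.4682 m ÷ 0.3048 ≈ 208.23 ft.

208 feet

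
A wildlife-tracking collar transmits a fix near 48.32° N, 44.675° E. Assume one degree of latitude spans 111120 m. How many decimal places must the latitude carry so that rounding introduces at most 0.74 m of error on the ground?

One degree of latitude covers 111120 m.
N decimal places → at most half a unit in the last place, 0.5 × 10⁻ᴺ° = 111120/2 × 10⁻ᴺ m.
Setting 55560 × 10⁻ᴺ ≤ 0.74 gives 10ᴺ ≥ 7.508e+04, i.e. N ≥ 4.88.
N = 4 would give 5.56 m (too coarse); N = 5 gives 0.556 m ≤ 0.74 m.

5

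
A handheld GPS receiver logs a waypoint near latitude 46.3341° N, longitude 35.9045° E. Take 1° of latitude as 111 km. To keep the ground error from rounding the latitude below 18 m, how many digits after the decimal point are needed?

4 decimal places

One degree of latitude covers 111000 m.
Rounding to N decimal places gives at most 0.5 × 10⁻ᴺ degrees of error, i.e. 0.5 × 10⁻ᴺ × 111000 m.
Need 0.5 × 111000 × 10⁻ᴺ ≤ 18 → 10⁻ᴺ ≤ 3.243e-04, so N ≥ 3.49.
At 3 places the error can reach 55.5 m, but 4 places keeps it to 5.55 m.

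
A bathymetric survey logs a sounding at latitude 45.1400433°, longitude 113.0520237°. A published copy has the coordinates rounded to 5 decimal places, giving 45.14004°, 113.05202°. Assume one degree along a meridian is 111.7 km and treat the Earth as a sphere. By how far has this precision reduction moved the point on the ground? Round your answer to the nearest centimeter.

The latitude changed by +0.0000033° and the longitude by +0.0000037°.
N–S: 0.0000033° × 111700 m/° = 0.36861 m.
E–W at 45.14°: 0.0000037° × 111700 × cos 45.14° = 0.0000037 × 111700 × 0.7054 ≈ 0.291525 m.
Distance: √(0.36861² + 0.291525²) ≈ 0.469958 m.
That is 0.469958 m = 46.996 cm.

47 centimeters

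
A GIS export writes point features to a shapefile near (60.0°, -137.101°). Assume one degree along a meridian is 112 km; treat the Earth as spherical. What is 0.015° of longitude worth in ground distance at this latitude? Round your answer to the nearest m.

At 60° a degree of longitude is 112000 × cos 60° ≈ 56000 m, so 0.015° corresponds to 840 m.

840 m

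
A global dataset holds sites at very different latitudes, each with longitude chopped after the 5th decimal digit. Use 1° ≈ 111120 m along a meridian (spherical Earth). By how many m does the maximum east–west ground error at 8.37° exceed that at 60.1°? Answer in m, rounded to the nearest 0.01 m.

0.55 m

Truncating at 5 decimal places can drop up to a full unit in the last place, so the longitude may be off by as much as 1e-05°.
Error at 8.37° = 1e-05° × 111120 × cos 8.37° ≈ 1.1112 × 0.9893 = 1.0994 m.
Error at 60.1° = 1e-05° × 111120 × cos 60.1° ≈ 1.1112 × 0.4985 = 0.55392 m.
So the lower-latitude error exceeds the higher by 1.0994 − 0.55392 = 0.54544 m.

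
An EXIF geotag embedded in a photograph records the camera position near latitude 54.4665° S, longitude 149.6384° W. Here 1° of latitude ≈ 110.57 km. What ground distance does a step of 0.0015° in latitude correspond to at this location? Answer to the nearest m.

0.0015° × 110570 m/° = 165.855 m.

166 m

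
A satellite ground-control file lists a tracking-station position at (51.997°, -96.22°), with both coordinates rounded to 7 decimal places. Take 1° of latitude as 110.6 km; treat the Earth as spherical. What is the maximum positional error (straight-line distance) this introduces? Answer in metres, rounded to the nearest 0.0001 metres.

0.0065 metres

Rounding to 7 decimal places leaves each coordinate within ±5e-08° of the true value.
N–S: 5e-08° × 110600 m/° = 0.00553 m.
E–W at 51.997°: 5e-08° × 110600 × cos 51.997° = 5e-08 × 110600 × 0.6157 ≈ 0.00340484 m.
Worst case both components are at the extreme and orthogonal: √(0.00553² + 0.00340484²) ≈ 0.00649414 m.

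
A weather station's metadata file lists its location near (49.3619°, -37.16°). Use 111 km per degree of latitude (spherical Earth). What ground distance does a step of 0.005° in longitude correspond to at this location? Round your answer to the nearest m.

361 m

0.005° of longitude at 49.3619° is 0.005 × 111000 × cos 49.3619° ≈ 0.005 × 72292 = 361.46 m.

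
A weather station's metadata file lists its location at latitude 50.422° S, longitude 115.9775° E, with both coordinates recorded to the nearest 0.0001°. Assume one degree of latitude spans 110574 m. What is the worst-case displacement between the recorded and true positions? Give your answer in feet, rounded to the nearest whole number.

Rounding to 4 decimal places leaves each coordinate within ±5e-05° of the true value.
Latitude error → 5e-05 × 110574 = 5.5287 m along the meridian.
East–west component at 50.422°: 5e-05° × 110574 × cos 50.422° ≈ 5e-05 × 70449.8 ≈ 3.52249 m.
Worst case both components are at the extreme and orthogonal: √(5.5287² + 3.52249²) ≈ 6.55549 m.
Converting: 6.55549 m × 3.2808 ft/m ≈ 21.508 ft.

22 feet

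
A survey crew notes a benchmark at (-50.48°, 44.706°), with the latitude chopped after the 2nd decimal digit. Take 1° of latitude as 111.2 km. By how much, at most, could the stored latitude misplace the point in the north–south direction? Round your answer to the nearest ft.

3648 ft

Truncating at 2 decimal places can drop up to a full unit in the last place, so the latitude may be off by as much as 0.01°.
North–south distance: 0.01° × 111200 m/° = 1112 m.
Converting: 1112 m × 3.2808 ft/m ≈ 3648.3 ft.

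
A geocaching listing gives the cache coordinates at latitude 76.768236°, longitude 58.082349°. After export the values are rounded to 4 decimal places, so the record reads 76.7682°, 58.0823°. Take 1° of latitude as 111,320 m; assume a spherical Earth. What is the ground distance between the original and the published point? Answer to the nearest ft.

Δlat = 76.768236 − 76.7682 = +0.000036°; Δlon = 58.082349 − 58.0823 = +0.000049°.
North–south shift: 0.000036 × 111320 = 4.00752 m.
East–west at this latitude: 0.000049° × 111320 × cos 76.7682° ≈ 0.000049 × 25480.2 = 1.24853 m.
Hypotenuse of the two orthogonal shifts: √(4.00752² + 1.24853²) = 4.1975 m.
In feet: 4.1975 m ÷ 0.3048 ≈ 13.771 ft.

14 ft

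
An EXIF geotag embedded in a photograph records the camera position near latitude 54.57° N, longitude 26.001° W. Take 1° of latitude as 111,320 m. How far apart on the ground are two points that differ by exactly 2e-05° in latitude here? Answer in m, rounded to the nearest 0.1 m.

2e-05° × 111320 m/° = 2.2264 m.

2.2 m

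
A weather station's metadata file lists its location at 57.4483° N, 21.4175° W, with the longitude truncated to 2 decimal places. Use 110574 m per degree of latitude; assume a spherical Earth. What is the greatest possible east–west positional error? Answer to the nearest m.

595 m

Truncating at 2 decimal places can drop up to a full unit in the last place, so the longitude may be off by as much as 0.01°.
Parallels shrink by cos φ, so at 57.4483° a degree of longitude is 110574 × 0.5381 ≈ 59495.5 m.
Maximum E–W displacement: 0.01 × 59495.5 = 594.955 m.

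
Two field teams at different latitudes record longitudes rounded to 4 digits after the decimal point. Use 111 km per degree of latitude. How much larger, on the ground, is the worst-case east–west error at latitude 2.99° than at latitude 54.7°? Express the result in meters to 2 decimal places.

2.34 meters

Rounding to 4 decimal places leaves the longitude within ±5e-05° of the true value.
Error at 2.99° = 5e-05° × 111000 × cos 2.99° ≈ 5.55 × 0.9986 = 5.5424 m.
Error at 54.7° = 5e-05° × 111000 × cos 54.7° ≈ 5.55 × 0.5779 = 3.2071 m.
Difference: 5.5424 − 3.2071 = 2.3353 m.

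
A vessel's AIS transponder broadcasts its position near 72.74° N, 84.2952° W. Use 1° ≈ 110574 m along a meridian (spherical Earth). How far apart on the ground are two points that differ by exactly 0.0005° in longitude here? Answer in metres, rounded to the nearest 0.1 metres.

16.4 metres

At 72.74° a degree of longitude is 110574 × cos 72.74° ≈ 32808.2 m, so 0.0005° corresponds to 16.4041 m.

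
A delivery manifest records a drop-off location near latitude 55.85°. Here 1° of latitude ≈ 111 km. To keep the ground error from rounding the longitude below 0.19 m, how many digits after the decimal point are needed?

At 55.85° one degree of longitude covers 111000 × cos 55.85° ≈ 111000 × 0.5614 ≈ 62311.1 m.
With N decimal places the half-ulp bound is 0.5·10⁻ᴺ°, or 0.5·10⁻ᴺ × 62311.1 m on the ground.
Setting 31155.6 × 10⁻ᴺ ≤ 0.19 gives 10ᴺ ≥ 1.64e+05, i.e. N ≥ 5.21.
N = 5 would give 0.312 m (too coarse); N = 6 gives 0.0312 m ≤ 0.19 m.

6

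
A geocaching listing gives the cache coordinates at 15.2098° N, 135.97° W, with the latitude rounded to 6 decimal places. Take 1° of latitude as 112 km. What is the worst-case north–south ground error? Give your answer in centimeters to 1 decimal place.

5.6 centimeters

Rounding to 6 decimal places leaves the latitude within ±5e-07° of the true value.
So the N–S error is at most 5e-07 × 112000 = 0.056 m.
That is 0.056 m = 5.6 cm.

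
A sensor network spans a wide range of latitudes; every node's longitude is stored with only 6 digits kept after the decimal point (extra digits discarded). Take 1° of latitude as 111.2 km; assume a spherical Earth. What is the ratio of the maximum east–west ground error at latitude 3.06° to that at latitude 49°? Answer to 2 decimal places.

Truncating at 6 decimal places can drop up to a full unit in the last place, so the longitude may be off by as much as 1e-06°.
Error at 3.06° = 1e-06° × 111200 × cos 3.06° ≈ 0.1112 × 0.9986 = 0.11104 m.
At 49°: 1e-06° × 111200 × cos 49° = 1e-06 × 111200 × 0.6561 ≈ 0.072954 m.
Ratio: 0.11104 / 0.072954 = cos 3.06° / cos 49° ≈ 1.5221.

1.52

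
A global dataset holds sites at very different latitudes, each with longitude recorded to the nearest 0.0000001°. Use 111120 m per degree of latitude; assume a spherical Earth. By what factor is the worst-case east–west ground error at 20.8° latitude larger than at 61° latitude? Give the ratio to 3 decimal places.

Rounding to 7 decimal places leaves the longitude within ±5e-08° of the true value.
Error at 20.8° = 5e-08° × 111120 × cos 20.8° ≈ 0.005556 × 0.9348 = 0.0051939 m.
Error at 61° = 5e-08° × 111120 × cos 61° ≈ 0.005556 × 0.4848 = 0.0026936 m.
The ratio reduces to cos 20.8° / cos 61° = 0.9348/0.4848 ≈ 1.9282.

1.928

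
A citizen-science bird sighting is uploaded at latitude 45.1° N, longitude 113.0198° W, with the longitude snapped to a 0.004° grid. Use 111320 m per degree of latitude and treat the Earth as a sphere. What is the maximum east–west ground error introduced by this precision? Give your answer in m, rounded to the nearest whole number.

With a 0.004° grid the true value lies within half a step, ±0.004°/2 = ±0.002°, of the stored one.
At latitude 45.1° a degree of longitude spans 111320 m × cos 45.1° = 111320 × 0.7059 ≈ 78577.6 m.
Maximum E–W displacement: 0.002 × 78577.6 = 157.155 m.

157 m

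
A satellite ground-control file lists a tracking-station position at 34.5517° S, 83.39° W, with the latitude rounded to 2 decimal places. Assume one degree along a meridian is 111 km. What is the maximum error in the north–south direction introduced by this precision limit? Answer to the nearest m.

Rounding to 2 decimal places leaves the latitude within ±0.005° of the true value.
Along the meridian that is 0.005° × 111000 m/° = 555 m.

555 m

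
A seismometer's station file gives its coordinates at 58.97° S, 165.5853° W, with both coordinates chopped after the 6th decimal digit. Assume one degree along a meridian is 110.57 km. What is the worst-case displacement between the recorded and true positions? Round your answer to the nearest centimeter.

12 centimeters

Truncating at 6 decimal places can drop up to a full unit in the last place, so each coordinate may be off by as much as 1e-06°.
Latitude error → 1e-06 × 110570 = 0.11057 m along the meridian.
E–W at 58.97°: 1e-06° × 110570 × cos 58.97° = 1e-06 × 110570 × 0.5155 ≈ 0.0569974 m.
Combining orthogonally: (0.11057² + 0.0569974²)^½ ≈ 0.124396 m.
That is 0.124396 m = 12.44 cm.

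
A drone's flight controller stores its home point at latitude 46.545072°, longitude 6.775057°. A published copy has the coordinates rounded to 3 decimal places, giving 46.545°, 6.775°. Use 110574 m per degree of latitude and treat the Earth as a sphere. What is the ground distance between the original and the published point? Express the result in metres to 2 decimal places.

Δlat = 46.545072 − 46.545 = +0.000072°; Δlon = 6.775057 − 6.775 = +0.000057°.
North–south shift: 0.000072 × 110574 = 7.96133 m.
E–W at 46.545°: 0.000057° × 110574 × cos 46.545° = 0.000057 × 110574 × 0.6878 ≈ 4.33491 m.
Combined displacement = (7.96133² + 4.33491²)^½ ≈ 9.065 m.

9.06 metres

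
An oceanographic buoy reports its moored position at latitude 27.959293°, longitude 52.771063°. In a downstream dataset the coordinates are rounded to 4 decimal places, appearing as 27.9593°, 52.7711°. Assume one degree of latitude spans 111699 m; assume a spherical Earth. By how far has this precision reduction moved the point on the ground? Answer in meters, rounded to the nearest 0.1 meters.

The latitude changed by -0.000007° and the longitude by -0.000037°.
N–S: -0.000007° × 111699 m/° = -0.781893 m.
E–W at 27.9593°: -0.000037° × 111699 × cos 27.9593° = -0.000037 × 111699 × 0.8833 ≈ -3.65048 m.
Distance: √(0.781893² + 3.65048²) ≈ 3.73328 m.

3.7 meters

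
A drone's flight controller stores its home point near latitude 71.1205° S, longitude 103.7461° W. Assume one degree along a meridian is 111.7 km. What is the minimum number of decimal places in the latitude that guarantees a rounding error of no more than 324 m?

3 decimal places

One degree of latitude covers 111700 m.
With N decimal places the half-ulp bound is 0.5·10⁻ᴺ°, or 0.5·10⁻ᴺ × 111700 m on the ground.
Need 0.5 × 111700 × 10⁻ᴺ ≤ 324 → 10⁻ᴺ ≤ 5.801e-03, so N ≥ 2.24.
N = 2 would give 558 m (too coarse); N = 3 gives 55.9 m ≤ 324 m.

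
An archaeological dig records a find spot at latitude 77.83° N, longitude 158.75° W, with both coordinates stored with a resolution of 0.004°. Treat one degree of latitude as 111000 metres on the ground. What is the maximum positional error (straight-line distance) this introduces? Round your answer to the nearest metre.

With a 0.004° grid the true value lies within half a step, ±0.004°/2 = ±0.002°, of the stored one.
N–S: 0.002° × 111000 m/° = 222 m.
Longitude error → 0.002 × 111000 × cos 77.83° = 0.002 × 111000 × 0.2108 ≈ 46.8005 m.
The two errors are perpendicular, so the maximum displacement is √(222² + 46.8005²) ≈ 226.879 m.

227 metres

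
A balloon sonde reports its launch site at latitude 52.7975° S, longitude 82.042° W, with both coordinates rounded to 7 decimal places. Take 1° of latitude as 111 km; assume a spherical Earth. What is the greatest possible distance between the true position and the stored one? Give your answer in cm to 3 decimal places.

0.649 cm

Rounding to 7 decimal places leaves each coordinate within ±5e-08° of the true value.
Latitude error → 5e-08 × 111000 = 0.00555 m along the meridian.
Longitude error → 5e-08 × 111000 × cos 52.7975° = 5e-08 × 111000 × 0.6046 ≈ 0.00335572 m.
Combining orthogonally: (0.00555² + 0.00335572²)^½ ≈ 0.00648563 m.
That is 0.00648563 m = 0.64856 cm.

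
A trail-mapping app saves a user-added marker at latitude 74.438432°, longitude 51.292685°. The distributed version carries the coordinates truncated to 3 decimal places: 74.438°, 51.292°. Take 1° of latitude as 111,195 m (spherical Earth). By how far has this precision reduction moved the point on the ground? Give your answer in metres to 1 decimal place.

52.2 metres

Δlat = 74.438432 − 74.438 = +0.000432°; Δlon = 51.292685 − 51.292 = +0.000685°.
N–S: 0.000432° × 111195 m/° = 48.0362 m.
E–W at 74.438°: 0.000685° × 111195 × cos 74.438° = 0.000685 × 111195 × 0.2683 ≈ 20.4346 m.
Distance: √(48.0362² + 20.4346²) ≈ 52.202 m.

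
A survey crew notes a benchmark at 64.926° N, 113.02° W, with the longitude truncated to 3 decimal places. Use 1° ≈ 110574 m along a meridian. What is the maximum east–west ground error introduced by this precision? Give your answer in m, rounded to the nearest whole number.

Truncating at 3 decimal places can drop up to a full unit in the last place, so the longitude may be off by as much as 0.001°.
At latitude 64.926° a degree of longitude spans 110574 m × cos 64.926° = 110574 × 0.4238 ≈ 46860 m.
So at most 0.001° × 46860 ≈ 46.86 m east–west.

47 m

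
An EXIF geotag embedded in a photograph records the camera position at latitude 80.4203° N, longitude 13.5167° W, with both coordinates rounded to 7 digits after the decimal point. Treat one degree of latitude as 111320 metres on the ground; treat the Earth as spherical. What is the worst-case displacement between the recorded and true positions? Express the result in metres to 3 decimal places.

Rounding to 7 decimal places leaves each coordinate within ±5e-08° of the true value.
North–south component: 5e-08° × 111320 = 0.005566 m.
Longitude error → 5e-08 × 111320 × cos 80.4203° = 5e-08 × 111320 × 0.1664 ≈ 0.00092629 m.
Combining orthogonally: (0.005566² + 0.00092629²)^½ ≈ 0.00564255 m.

0.006 metres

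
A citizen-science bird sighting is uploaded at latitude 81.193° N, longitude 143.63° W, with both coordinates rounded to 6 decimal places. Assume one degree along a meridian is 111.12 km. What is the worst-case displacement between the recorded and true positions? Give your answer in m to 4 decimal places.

Rounding to 6 decimal places leaves each coordinate within ±5e-07° of the true value.
North–south component: 5e-07° × 111120 = 0.05556 m.
East–west component at 81.193°: 5e-07° × 111120 × cos 81.193° ≈ 5e-07 × 17013.2 ≈ 0.0085066 m.
Worst case both components are at the extreme and orthogonal: √(0.05556² + 0.0085066²) ≈ 0.0562074 m.

0.0562 m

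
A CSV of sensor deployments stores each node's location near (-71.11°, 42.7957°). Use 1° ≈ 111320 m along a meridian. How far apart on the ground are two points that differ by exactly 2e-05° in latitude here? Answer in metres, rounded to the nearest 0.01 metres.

Along a meridian 2e-05° is 2e-05 × 111320 = 2.2264 m.

2.23 metres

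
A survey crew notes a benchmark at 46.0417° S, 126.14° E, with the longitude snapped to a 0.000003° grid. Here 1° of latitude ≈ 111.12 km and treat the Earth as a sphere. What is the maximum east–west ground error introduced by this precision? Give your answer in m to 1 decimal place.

0.1 m

With a 0.000003° grid the true value lies within half a step, ±0.000003°/2 = ±1.5e-06°, of the stored one.
Parallels shrink by cos φ, so at 46.0417° a degree of longitude is 111120 × 0.6941 ≈ 77132.2 m.
East–west error: 1.5e-06° × 77132.2 m/° ≈ 0.115698 m.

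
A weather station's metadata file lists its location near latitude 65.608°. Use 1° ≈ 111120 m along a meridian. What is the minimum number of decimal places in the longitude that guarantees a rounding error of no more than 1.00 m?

At 65.608° one degree of longitude covers 111120 × cos 65.608° ≈ 111120 × 0.4130 ≈ 45890 m.
N decimal places → at most half a unit in the last place, 0.5 × 10⁻ᴺ° = 45890/2 × 10⁻ᴺ m.
Setting 22945 × 10⁻ᴺ ≤ 1.00 gives 10ᴺ ≥ 2.295e+04, i.e. N ≥ 4.36.
So 5 decimal places suffice (0.229 m); 4 would allow up to 2.29 m.

5 decimal places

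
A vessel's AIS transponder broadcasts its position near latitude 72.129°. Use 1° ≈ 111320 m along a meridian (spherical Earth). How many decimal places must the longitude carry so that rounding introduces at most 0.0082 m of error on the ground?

At 72.129° one degree of longitude covers 111320 × cos 72.129° ≈ 111320 × 0.3069 ≈ 34161.3 m.
With N decimal places the half-ulp bound is 0.5·10⁻ᴺ°, or 0.5·10⁻ᴺ × 34161.3 m on the ground.
Need 0.5 × 34161.3 × 10⁻ᴺ ≤ 0.0082 → 10⁻ᴺ ≤ 4.801e-07, so N ≥ 6.32.
N = 6 would give 0.0171 m (too coarse); N = 7 gives 0.00171 m ≤ 0.0082 m.

7 decimal places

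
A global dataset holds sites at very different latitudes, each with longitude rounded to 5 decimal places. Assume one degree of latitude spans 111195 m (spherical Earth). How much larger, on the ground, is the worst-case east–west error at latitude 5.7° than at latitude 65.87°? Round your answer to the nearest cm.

Rounding to 5 decimal places leaves the longitude within ±5e-06° of the true value.
At 5.7°: 5e-06° × 111195 × cos 5.7° = 5e-06 × 111195 × 0.9951 ≈ 0.55323 m.
Error at 65.87° = 5e-06° × 111195 × cos 65.87° ≈ 0.55597 × 0.4088 = 0.22729 m.
Difference: 0.55323 − 0.22729 = 0.32594 m.
That is 0.325939 m = 32.594 cm.

33 cm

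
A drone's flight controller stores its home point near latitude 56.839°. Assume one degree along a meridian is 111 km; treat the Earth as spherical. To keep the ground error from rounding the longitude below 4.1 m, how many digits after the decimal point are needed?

4 decimal places

At 56.839° one degree of longitude covers 111000 × cos 56.839° ≈ 111000 × 0.5470 ≈ 60716.3 m.
Rounding to N decimal places gives at most 0.5 × 10⁻ᴺ degrees of error, i.e. 0.5 × 10⁻ᴺ × 60716.3 m.
Need 0.5 × 60716.3 × 10⁻ᴺ ≤ 4.1 → 10⁻ᴺ ≤ 1.351e-04, so N ≥ 3.87.
N = 3 would give 30.4 m (too coarse); N = 4 gives 3.04 m ≤ 4.1 m.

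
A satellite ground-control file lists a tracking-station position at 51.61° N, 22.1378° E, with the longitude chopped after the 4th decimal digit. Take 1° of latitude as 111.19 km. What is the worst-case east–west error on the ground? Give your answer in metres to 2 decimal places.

6.91 metres

Truncating at 4 decimal places can drop up to a full unit in the last place, so the longitude may be off by as much as 0.0001°.
At latitude 51.61° a degree of longitude spans 111190 m × cos 51.61° = 111190 × 0.6210 ≈ 69050.2 m.
East–west error: 0.0001° × 69050.2 m/° ≈ 6.90502 m.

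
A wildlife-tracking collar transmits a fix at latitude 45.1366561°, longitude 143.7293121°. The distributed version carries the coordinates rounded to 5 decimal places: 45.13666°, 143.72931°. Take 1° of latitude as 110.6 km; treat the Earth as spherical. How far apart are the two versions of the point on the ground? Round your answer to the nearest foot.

2 feet

The latitude changed by -0.0000039° and the longitude by +0.0000021°.
North–south shift: -0.0000039 × 110600 = -0.43134 m.
East–west at this latitude: 0.0000021° × 110600 × cos 45.1367° ≈ 0.0000021 × 78019.3 = 0.16384 m.
Combined displacement = (0.43134² + 0.16384²)^½ ≈ 0.461409 m.
In feet: 0.461409 m ÷ 0.3048 ≈ 1.5138 ft.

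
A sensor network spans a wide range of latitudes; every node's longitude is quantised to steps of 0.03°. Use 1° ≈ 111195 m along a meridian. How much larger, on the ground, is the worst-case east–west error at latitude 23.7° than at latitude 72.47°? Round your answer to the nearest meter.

With a 0.03° grid the true value lies within half a step, ±0.03°/2 = ±0.015°, of the stored one.
At 23.7°: 0.015° × 111195 × cos 23.7° = 0.015 × 111195 × 0.9157 ≈ 1527.3 m.
Error at 72.47° = 0.015° × 111195 × cos 72.47° ≈ 1667.9 × 0.3012 = 502.39 m.
Difference: 1527.3 − 502.39 = 1024.9 m.

1025 meters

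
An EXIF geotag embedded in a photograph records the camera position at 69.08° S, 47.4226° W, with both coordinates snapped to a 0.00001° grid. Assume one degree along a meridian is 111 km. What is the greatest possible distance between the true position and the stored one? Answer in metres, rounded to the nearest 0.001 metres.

With a 0.00001° grid the true value lies within half a step, ±0.00001°/2 = ±5e-06°, of the stored one.
North–south component: 5e-06° × 111000 = 0.555 m.
Longitude error → 5e-06 × 111000 × cos 69.08° = 5e-06 × 111000 × 0.3571 ≈ 0.198171 m.
Combining orthogonally: (0.555² + 0.198171²)^½ ≈ 0.589319 m.

0.589 metres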